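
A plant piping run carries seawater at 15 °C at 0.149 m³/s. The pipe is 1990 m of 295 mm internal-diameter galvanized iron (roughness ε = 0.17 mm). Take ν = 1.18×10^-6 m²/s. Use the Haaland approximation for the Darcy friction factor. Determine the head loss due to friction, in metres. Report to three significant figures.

h_f ≈ 29.4 m

V = 4Q/(πD²) = 4·0.149/(π·0.295²) = 2.180 m/s
Re = VD/ν = 2.180·0.295/1.18×10^-6 = 5.45×10^5 → turbulent
ε/D = 0.17/295 = 5.76×10^-4
Haaland: f = 0.01799
h_f = f(L/D)V²/(2g) = 0.01799·(1990/0.295)·2.180²/(2·9.81) = 29.39 m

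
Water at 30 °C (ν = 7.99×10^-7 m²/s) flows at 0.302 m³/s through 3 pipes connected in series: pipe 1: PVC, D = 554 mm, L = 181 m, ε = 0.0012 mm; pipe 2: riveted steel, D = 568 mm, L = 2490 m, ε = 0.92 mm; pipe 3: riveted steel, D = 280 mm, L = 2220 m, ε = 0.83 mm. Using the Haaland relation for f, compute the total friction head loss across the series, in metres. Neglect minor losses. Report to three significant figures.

H ≈ 262 m

Pipe 1: V = 1.253 m/s, Re = 8.69×10^5, ε/D = 2.17×10^-6, f = 0.01190, h_1 = f(L/D)V²/2g = 0.3110 m
Pipe 2: V = 1.192 m/s, Re = 8.47×10^5, ε/D = 0.00162, f = 0.02243, h_2 = f(L/D)V²/2g = 7.118 m
Pipe 3: V = 4.905 m/s, Re = 1.72×10^6, ε/D = 0.00296, f = 0.02620, h_3 = f(L/D)V²/2g = 254.7 m
Series → Q common, losses add: H = Σh = 262.1 m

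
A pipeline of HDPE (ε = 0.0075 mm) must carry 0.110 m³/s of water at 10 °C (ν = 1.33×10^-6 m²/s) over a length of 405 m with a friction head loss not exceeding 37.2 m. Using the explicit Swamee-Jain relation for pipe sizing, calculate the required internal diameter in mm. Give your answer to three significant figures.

D ≈ 173 mm

Swamee-Jain (Type III): D = 0.66·[ε^1.25·(LQ²/(gh_f))^4.75 + ν·Q^9.4·(L/(gh_f))^5.2]^0.04
LQ²/(gh_f) = 0.01343; L/(gh_f) = 1.110
Term 1 = ε^1.25·(…)^4.75 = 5.03×10^-16; Term 2 = ν·Q^9.4·(…)^5.2 = 2.23×10^-15
D = 0.66·(5.03×10^-16 + 2.23×10^-15)^0.04 = 0.1726 m = 173 mm
Check: V = 4.70 m/s, Re = 6.10×10^5, f = 0.01337, h_f = 35.4 m ≈ 37.2 m ✓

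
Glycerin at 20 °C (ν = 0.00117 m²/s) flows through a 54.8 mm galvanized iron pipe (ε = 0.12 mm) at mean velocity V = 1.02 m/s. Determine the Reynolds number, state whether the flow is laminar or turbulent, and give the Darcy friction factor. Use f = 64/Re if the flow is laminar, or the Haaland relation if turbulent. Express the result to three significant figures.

Re ≈ 47.8; laminar; f = 64/Re ≈ 1.34

Re = VD/ν = 1.020·0.0548/0.00117 = 47.8
Re < 2300 → laminar → f = 64/Re = 1.340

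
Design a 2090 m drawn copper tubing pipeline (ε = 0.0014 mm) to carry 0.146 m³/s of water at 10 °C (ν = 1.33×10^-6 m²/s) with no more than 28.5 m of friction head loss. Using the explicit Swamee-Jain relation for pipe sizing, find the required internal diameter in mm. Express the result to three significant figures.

D ≈ 283 mm

Swamee-Jain (Type III): D = 0.66·[ε^1.25·(LQ²/(gh_f))^4.75 + ν·Q^9.4·(L/(gh_f))^5.2]^0.04
LQ²/(gh_f) = 0.1593; L/(gh_f) = 7.475
Term 1 = ε^1.25·(…)^4.75 = 7.83×10^-12; Term 2 = ν·Q^9.4·(…)^5.2 = 6.48×10^-10
D = 0.66·(7.83×10^-12 + 6.48×10^-10)^0.04 = 0.2833 m = 283 mm
Check: V = 2.32 m/s, Re = 4.93×10^5, f = 0.01320, h_f = 26.6 m ≈ 28.5 m ✓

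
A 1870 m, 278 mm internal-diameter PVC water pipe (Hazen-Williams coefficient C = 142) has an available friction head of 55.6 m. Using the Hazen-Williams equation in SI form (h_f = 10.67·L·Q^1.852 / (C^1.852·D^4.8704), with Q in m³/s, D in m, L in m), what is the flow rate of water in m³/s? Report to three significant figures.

Q ≈ 0.204 m³/s

Rearranging: Q = [h_f·C^1.852·D^4.8704 / (10.67·L)]^(1/1.852)
Q = [55.6·142^1.852·0.278^4.8704 / (10.67·1870)]^0.540 = 0.2045 m³/s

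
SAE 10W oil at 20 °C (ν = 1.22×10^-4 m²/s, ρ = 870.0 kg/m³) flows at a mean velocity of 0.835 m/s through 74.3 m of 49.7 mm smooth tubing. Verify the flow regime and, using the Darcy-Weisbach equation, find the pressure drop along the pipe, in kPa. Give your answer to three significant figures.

Δp ≈ 85.3 kPa

Re = VD/ν = 0.835·0.04970/1.22×10^-4 = 340 → laminar (Re < 2300)
f = 64/Re = 0.1881
h_f = f(L/D)V²/(2g) = 0.1881·(74.3/0.04970)·0.835²/(2·9.81) = 9.995 m
Δp = ρg·h_f = 870.0·9.81·9.995 = 85.31 kPa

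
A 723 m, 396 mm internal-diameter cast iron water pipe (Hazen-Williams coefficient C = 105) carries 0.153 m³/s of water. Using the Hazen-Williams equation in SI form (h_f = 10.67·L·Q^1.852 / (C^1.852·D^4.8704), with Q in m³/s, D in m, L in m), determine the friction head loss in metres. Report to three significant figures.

h_f ≈ 3.92 m

h_f = 10.67·723·0.153^1.852 / (105^1.852·0.396^4.8704) = 3.922 m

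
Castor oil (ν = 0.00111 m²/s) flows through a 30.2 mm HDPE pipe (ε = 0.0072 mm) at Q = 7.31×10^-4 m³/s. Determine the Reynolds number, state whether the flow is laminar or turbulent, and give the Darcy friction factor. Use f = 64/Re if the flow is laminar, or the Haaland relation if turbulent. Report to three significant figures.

V = 4Q/(πD²) = 1.021 m/s
Re = VD/ν = 1.021·0.0302/0.00111 = 27.8
Re < 2300 → laminar → f = 64/Re = 2.305

Re ≈ 27.8; laminar; f = 64/Re ≈ 2.31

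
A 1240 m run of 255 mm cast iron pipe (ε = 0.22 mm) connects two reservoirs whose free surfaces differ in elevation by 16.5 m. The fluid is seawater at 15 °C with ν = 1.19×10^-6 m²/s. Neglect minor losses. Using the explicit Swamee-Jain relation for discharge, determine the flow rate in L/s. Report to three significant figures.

Q ≈ 93.7 L/s

Swamee-Jain (Type II): Q = -0.965·√(gD⁵h_f/L)·ln[ε/(3.7D) + √(3.17ν²L/(gD³h_f))]
√(gD⁵h_f/L) = √(9.81·0.255⁵·16.5/1240) = 0.01186
ε/(3.7D) = 2.33×10^-4; √(3.17ν²L/(gD³h_f)) = 4.55×10^-5
Q = -0.965·0.01186·ln(2.787×10^-4) = 0.09371 m³/s
Check: V = 1.83 m/s, Re = 3.93×10^5, f = 0.01991, h_f = 16.6 m ≈ 16.5 m ✓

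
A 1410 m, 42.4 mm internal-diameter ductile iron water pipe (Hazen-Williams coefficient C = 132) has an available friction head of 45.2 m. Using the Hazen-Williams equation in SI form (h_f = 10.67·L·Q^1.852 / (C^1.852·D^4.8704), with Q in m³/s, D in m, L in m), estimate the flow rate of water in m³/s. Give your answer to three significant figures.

Rearranging: Q = [h_f·C^1.852·D^4.8704 / (10.67·L)]^(1/1.852)
Q = [45.2·132^1.852·0.0424^4.8704 / (10.67·1410)]^0.540 = 0.001409 m³/s

Q ≈ 0.00141 m³/s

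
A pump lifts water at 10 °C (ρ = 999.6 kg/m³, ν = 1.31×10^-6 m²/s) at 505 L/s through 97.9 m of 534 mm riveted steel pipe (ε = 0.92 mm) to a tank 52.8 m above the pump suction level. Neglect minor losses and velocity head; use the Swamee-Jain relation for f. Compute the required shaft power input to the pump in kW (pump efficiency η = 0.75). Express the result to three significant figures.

V = 4Q/(πD²) = 2.255 m/s; Re = 9.19×10^5; ε/D = 0.00172; f = 0.02282
h_f = f(L/D)V²/2g = 1.084 m
Total head H = z + h_f = 52.8 + 1.084 = 53.88 m
P_hyd = ρgQH = 999.6·9.81·0.505·53.88 = 266.8 kW
P_shaft = P_hyd/η = 266.8/0.75 = 355.8 kW

P_shaft ≈ 356 kW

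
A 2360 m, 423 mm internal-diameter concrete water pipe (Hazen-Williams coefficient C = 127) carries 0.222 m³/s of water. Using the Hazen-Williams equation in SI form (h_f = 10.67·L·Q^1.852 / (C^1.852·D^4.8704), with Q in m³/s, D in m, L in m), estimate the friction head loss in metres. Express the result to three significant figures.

h_f = 10.67·2360·0.222^1.852 / (127^1.852·0.423^4.8704) = 13.01 m

h_f ≈ 13.0 m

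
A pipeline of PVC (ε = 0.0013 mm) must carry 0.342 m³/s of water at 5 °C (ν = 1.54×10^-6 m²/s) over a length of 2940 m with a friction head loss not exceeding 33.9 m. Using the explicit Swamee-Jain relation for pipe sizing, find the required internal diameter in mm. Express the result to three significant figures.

D ≈ 406 mm

Swamee-Jain (Type III): D = 0.66·[ε^1.25·(LQ²/(gh_f))^4.75 + ν·Q^9.4·(L/(gh_f))^5.2]^0.04
LQ²/(gh_f) = 1.034; L/(gh_f) = 8.841
Term 1 = ε^1.25·(…)^4.75 = 5.15×10^-8; Term 2 = ν·Q^9.4·(…)^5.2 = 5.36×10^-6
D = 0.66·(5.15×10^-8 + 5.36×10^-6)^0.04 = 0.4063 m = 406 mm
Check: V = 2.64 m/s, Re = 6.96×10^5, f = 0.01241, h_f = 31.8 m ≈ 33.9 m ✓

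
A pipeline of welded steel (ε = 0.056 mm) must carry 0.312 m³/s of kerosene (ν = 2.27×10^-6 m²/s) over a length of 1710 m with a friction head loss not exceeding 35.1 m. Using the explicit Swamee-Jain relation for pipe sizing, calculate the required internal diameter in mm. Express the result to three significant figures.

Swamee-Jain (Type III): D = 0.66·[ε^1.25·(LQ²/(gh_f))^4.75 + ν·Q^9.4·(L/(gh_f))^5.2]^0.04
LQ²/(gh_f) = 0.4834; L/(gh_f) = 4.966
Term 1 = ε^1.25·(…)^4.75 = 1.53×10^-7; Term 2 = ν·Q^9.4·(…)^5.2 = 1.66×10^-7
D = 0.66·(1.53×10^-7 + 1.66×10^-7)^0.04 = 0.3628 m = 363 mm
Check: V = 3.02 m/s, Re = 4.82×10^5, f = 0.01512, h_f = 33.1 m ≈ 35.1 m ✓

D ≈ 363 mm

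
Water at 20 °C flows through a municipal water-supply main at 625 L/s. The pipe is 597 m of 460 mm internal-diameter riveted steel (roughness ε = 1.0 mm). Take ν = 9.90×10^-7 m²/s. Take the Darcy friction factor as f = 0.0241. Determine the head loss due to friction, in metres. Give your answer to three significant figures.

h_f ≈ 22.5 m

V = 4Q/(πD²) = 4·0.625/(π·0.460²) = 3.761 m/s
h_f = f(L/D)V²/(2g) = 0.02410·(597/0.460)·3.761²/(2·9.81) = 22.55 m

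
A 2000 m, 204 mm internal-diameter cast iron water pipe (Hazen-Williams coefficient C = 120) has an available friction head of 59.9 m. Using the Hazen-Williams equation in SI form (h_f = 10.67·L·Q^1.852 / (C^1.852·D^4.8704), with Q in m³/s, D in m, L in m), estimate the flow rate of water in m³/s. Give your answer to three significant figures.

Rearranging: Q = [h_f·C^1.852·D^4.8704 / (10.67·L)]^(1/1.852)
Q = [59.9·120^1.852·0.204^4.8704 / (10.67·2000)]^0.540 = 0.07688 m³/s

Q ≈ 0.0769 m³/s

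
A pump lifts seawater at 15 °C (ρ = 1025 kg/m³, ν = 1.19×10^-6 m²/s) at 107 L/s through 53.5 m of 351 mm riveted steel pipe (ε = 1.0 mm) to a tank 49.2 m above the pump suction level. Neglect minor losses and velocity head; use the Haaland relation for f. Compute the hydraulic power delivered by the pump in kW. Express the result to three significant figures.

P_hyd ≈ 53.2 kW

V = 4Q/(πD²) = 1.106 m/s; Re = 3.26×10^5; ε/D = 0.00285; f = 0.02623
h_f = f(L/D)V²/2g = 0.2491 m
Total head H = z + h_f = 49.2 + 0.2491 = 49.45 m
P_hyd = ρgQH = 1025·9.81·0.107·49.45 = 53.20 kW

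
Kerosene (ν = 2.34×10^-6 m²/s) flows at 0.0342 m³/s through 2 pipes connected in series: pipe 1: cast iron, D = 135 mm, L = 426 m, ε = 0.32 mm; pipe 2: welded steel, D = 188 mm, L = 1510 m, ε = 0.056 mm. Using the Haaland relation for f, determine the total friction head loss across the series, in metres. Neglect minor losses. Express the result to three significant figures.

H ≈ 35.4 m

Pipe 1: V = 2.389 m/s, Re = 1.38×10^5, ε/D = 0.00237, f = 0.02557, h_1 = f(L/D)V²/2g = 23.47 m
Pipe 2: V = 1.232 m/s, Re = 9.90×10^4, ε/D = 2.98×10^-4, f = 0.01922, h_2 = f(L/D)V²/2g = 11.94 m
Series → Q common, losses add: H = Σh = 35.42 m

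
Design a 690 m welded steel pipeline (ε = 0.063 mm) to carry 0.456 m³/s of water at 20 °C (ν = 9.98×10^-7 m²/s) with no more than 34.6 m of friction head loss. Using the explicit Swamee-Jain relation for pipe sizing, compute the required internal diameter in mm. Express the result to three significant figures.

D ≈ 349 mm

Swamee-Jain (Type III): D = 0.66·[ε^1.25·(LQ²/(gh_f))^4.75 + ν·Q^9.4·(L/(gh_f))^5.2]^0.04
LQ²/(gh_f) = 0.4227; L/(gh_f) = 2.033
Term 1 = ε^1.25·(…)^4.75 = 9.39×10^-8; Term 2 = ν·Q^9.4·(…)^5.2 = 2.49×10^-8
D = 0.66·(9.39×10^-8 + 2.49×10^-8)^0.04 = 0.3488 m = 349 mm
Check: V = 4.77 m/s, Re = 1.67×10^6, f = 0.01418, h_f = 32.6 m ≈ 34.6 m ✓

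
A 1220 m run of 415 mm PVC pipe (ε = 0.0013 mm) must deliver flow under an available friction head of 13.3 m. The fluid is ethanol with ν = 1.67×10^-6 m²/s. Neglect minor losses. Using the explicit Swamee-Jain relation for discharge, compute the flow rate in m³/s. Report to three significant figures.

Q ≈ 0.359 m³/s

Swamee-Jain (Type II): Q = -0.965·√(gD⁵h_f/L)·ln[ε/(3.7D) + √(3.17ν²L/(gD³h_f))]
√(gD⁵h_f/L) = √(9.81·0.415⁵·13.3/1220) = 0.03628
ε/(3.7D) = 8.47×10^-7; √(3.17ν²L/(gD³h_f)) = 3.40×10^-5
Q = -0.965·0.03628·ln(3.486×10^-5) = 0.3594 m³/s
Check: V = 2.66 m/s, Re = 6.60×10^5, f = 0.01252, h_f = 13.2 m ≈ 13.3 m ✓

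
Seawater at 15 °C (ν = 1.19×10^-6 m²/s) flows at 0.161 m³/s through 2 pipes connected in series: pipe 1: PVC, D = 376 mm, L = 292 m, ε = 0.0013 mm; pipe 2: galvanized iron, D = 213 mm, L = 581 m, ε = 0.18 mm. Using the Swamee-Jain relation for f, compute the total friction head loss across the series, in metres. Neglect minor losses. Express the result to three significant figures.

H ≈ 56.1 m

Pipe 1: V = 1.450 m/s, Re = 4.58×10^5, ε/D = 3.46×10^-6, f = 0.01335, h_1 = f(L/D)V²/2g = 1.111 m
Pipe 2: V = 4.518 m/s, Re = 8.09×10^5, ε/D = 8.45×10^-4, f = 0.01938, h_2 = f(L/D)V²/2g = 55.00 m
Series → Q common, losses add: H = Σh = 56.12 m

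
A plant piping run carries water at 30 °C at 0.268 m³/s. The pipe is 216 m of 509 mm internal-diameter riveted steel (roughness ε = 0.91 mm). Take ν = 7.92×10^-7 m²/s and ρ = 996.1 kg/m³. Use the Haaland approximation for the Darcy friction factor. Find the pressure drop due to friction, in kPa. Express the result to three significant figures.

V = 4Q/(πD²) = 4·0.268/(π·0.509²) = 1.317 m/s
Re = VD/ν = 1.317·0.509/7.92×10^-7 = 8.46×10^5 → turbulent
ε/D = 0.91/509 = 0.00179
Haaland: f = 0.02299
h_f = f(L/D)V²/(2g) = 0.02299·(216/0.509)·1.317²/(2·9.81) = 0.8626 m
Δp = ρg·h_f = 996.1·9.81·0.8626 = 8.429 kPa

Δp ≈ 8.43 kPa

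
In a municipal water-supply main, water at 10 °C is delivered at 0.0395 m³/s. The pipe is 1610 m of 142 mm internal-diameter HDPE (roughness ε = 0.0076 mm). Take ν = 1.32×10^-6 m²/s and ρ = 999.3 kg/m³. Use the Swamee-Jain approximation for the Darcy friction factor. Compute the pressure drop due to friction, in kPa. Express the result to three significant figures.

V = 4Q/(πD²) = 4·0.0395/(π·0.142²) = 2.494 m/s
Re = VD/ν = 2.494·0.142/1.32×10^-6 = 2.68×10^5 → turbulent
ε/D = 0.0076/142 = 5.35×10^-5
Swamee-Jain: f = 0.01524
h_f = f(L/D)V²/(2g) = 0.01524·(1610/0.142)·2.494²/(2·9.81) = 54.79 m
Δp = ρg·h_f = 999.3·9.81·54.79 = 537.2 kPa

Δp ≈ 537 kPa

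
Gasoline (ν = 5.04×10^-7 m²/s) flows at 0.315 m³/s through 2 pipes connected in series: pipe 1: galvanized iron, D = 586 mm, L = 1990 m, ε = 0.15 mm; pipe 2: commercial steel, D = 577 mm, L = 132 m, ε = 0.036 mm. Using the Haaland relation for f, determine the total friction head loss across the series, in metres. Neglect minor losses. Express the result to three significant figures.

Pipe 1: V = 1.168 m/s, Re = 1.36×10^6, ε/D = 2.56×10^-4, f = 0.01501, h_1 = f(L/D)V²/2g = 3.544 m
Pipe 2: V = 1.205 m/s, Re = 1.38×10^6, ε/D = 6.24×10^-5, f = 0.01235, h_2 = f(L/D)V²/2g = 0.2090 m
Series → Q common, losses add: H = Σh = 3.753 m

H ≈ 3.75 m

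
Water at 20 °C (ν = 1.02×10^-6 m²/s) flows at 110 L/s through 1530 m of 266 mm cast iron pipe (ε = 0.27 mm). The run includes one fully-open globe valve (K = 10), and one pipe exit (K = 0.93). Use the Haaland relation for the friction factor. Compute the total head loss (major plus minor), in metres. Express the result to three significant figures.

V = 4Q/(πD²) = 1.979 m/s; V²/2g = 0.1997 m
Re = 5.16×10^5, ε/D = 0.00102 → f = 0.02025 (Haaland)
Major: h_f = f(L/D)·V²/2g = 0.02025·5752·0.1997 = 23.26 m
Minor: ΣK = 10.9; h_m = ΣK·V²/2g = 2.183 m
Total H_L = 23.26 + 2.183 = 25.44 m

H_L ≈ 25.4 m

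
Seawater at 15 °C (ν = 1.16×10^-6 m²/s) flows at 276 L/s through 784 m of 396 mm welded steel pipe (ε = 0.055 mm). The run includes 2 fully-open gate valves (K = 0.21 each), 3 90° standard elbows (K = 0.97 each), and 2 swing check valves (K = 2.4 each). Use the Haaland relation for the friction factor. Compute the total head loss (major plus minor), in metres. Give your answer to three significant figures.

V = 4Q/(πD²) = 2.241 m/s; V²/2g = 0.2560 m
Re = 7.65×10^5, ε/D = 1.39×10^-4 → f = 0.01414 (Haaland)
Major: h_f = f(L/D)·V²/2g = 0.01414·1980·0.2560 = 7.164 m
Minor: ΣK = 8.13; h_m = ΣK·V²/2g = 2.081 m
Total H_L = 7.164 + 2.081 = 9.245 m

H_L ≈ 9.24 m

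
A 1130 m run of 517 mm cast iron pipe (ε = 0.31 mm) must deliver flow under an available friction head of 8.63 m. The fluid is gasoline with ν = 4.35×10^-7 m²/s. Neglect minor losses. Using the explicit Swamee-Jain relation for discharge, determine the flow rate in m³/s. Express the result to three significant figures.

Swamee-Jain (Type II): Q = -0.965·√(gD⁵h_f/L)·ln[ε/(3.7D) + √(3.17ν²L/(gD³h_f))]
√(gD⁵h_f/L) = √(9.81·0.517⁵·8.63/1130) = 0.05261
ε/(3.7D) = 1.62×10^-4; √(3.17ν²L/(gD³h_f)) = 7.61×10^-6
Q = -0.965·0.05261·ln(1.697×10^-4) = 0.4407 m³/s
Check: V = 2.10 m/s, Re = 2.50×10^6, f = 0.01764, h_f = 8.66 m ≈ 8.63 m ✓

Q ≈ 0.441 m³/s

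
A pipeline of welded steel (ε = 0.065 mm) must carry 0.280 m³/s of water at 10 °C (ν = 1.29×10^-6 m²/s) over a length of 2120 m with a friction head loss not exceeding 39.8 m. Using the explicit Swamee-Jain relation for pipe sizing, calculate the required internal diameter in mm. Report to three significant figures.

Swamee-Jain (Type III): D = 0.66·[ε^1.25·(LQ²/(gh_f))^4.75 + ν·Q^9.4·(L/(gh_f))^5.2]^0.04
LQ²/(gh_f) = 0.4257; L/(gh_f) = 5.430
Term 1 = ε^1.25·(…)^4.75 = 1.01×10^-7; Term 2 = ν·Q^9.4·(…)^5.2 = 5.43×10^-8
D = 0.66·(1.01×10^-7 + 5.43×10^-8)^0.04 = 0.3525 m = 353 mm
Check: V = 2.87 m/s, Re = 7.84×10^5, f = 0.01483, h_f = 37.4 m ≈ 39.8 m ✓

D ≈ 353 mm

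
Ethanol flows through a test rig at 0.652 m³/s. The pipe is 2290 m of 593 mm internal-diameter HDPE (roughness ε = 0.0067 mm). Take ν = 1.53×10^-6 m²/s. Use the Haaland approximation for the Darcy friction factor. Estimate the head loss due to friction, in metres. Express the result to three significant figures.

h_f ≈ 13.1 m

V = 4Q/(πD²) = 4·0.652/(π·0.593²) = 2.361 m/s
Re = VD/ν = 2.361·0.593/1.53×10^-6 = 9.15×10^5 → turbulent
ε/D = 0.0067/593 = 1.13×10^-5
Haaland: f = 0.01195
h_f = f(L/D)V²/(2g) = 0.01195·(2290/0.593)·2.361²/(2·9.81) = 13.11 m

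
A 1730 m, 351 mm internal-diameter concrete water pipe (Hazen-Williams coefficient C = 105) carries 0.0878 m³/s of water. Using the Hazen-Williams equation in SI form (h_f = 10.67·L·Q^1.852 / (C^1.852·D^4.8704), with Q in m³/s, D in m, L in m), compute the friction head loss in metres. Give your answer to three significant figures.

h_f ≈ 6.04 m

h_f = 10.67·1730·0.0878^1.852 / (105^1.852·0.351^4.8704) = 6.037 m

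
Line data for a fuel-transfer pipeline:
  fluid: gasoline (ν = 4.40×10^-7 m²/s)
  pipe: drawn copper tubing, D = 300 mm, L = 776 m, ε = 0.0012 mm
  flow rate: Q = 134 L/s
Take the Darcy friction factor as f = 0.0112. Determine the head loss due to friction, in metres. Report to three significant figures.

h_f ≈ 5.31 m

V = 4Q/(πD²) = 4·0.134/(π·0.300²) = 1.896 m/s
h_f = f(L/D)V²/(2g) = 0.01120·(776/0.300)·1.896²/(2·9.81) = 5.306 m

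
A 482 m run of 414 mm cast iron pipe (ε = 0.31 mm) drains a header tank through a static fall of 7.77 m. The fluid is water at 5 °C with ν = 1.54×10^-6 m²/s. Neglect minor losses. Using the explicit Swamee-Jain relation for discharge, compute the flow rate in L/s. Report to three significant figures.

Swamee-Jain (Type II): Q = -0.965·√(gD⁵h_f/L)·ln[ε/(3.7D) + √(3.17ν²L/(gD³h_f))]
√(gD⁵h_f/L) = √(9.81·0.414⁵·7.77/482) = 0.04386
ε/(3.7D) = 2.02×10^-4; √(3.17ν²L/(gD³h_f)) = 2.59×10^-5
Q = -0.965·0.04386·ln(2.283×10^-4) = 0.3549 m³/s
Check: V = 2.64 m/s, Re = 7.09×10^5, f = 0.01896, h_f = 7.82 m ≈ 7.77 m ✓

Q ≈ 355 L/s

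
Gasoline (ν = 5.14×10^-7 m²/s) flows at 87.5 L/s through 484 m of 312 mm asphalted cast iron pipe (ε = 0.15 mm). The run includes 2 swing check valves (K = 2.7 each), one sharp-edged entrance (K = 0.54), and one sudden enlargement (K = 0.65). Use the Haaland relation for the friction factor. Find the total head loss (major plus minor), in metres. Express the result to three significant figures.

V = 4Q/(πD²) = 1.144 m/s; V²/2g = 0.06676 m
Re = 6.95×10^5, ε/D = 4.81×10^-4 → f = 0.01723 (Haaland)
Major: h_f = f(L/D)·V²/2g = 0.01723·1551·0.06676 = 1.784 m
Minor: ΣK = 6.59; h_m = ΣK·V²/2g = 0.4400 m
Total H_L = 1.784 + 0.4400 = 2.224 m

H_L ≈ 2.22 m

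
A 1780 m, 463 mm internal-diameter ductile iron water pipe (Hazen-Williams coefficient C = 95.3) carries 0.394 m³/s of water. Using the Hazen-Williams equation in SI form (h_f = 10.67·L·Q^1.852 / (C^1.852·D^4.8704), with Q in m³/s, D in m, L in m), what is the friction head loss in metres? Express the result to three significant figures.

h_f ≈ 31.1 m

h_f = 10.67·1780·0.394^1.852 / (95.3^1.852·0.463^4.8704) = 31.11 m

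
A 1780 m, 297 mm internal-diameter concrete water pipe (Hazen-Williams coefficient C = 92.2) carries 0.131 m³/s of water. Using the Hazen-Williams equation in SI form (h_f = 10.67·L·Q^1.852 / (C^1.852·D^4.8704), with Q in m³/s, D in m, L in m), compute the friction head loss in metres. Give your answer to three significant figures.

h_f = 10.67·1780·0.131^1.852 / (92.2^1.852·0.297^4.8704) = 37.41 m

h_f ≈ 37.4 m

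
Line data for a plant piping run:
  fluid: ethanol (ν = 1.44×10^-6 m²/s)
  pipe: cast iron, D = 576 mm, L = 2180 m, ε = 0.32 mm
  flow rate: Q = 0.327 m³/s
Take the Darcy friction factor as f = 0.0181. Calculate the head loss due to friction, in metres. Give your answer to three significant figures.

h_f ≈ 5.50 m

V = 4Q/(πD²) = 4·0.327/(π·0.576²) = 1.255 m/s
h_f = f(L/D)V²/(2g) = 0.01810·(2180/0.576)·1.255²/(2·9.81) = 5.498 m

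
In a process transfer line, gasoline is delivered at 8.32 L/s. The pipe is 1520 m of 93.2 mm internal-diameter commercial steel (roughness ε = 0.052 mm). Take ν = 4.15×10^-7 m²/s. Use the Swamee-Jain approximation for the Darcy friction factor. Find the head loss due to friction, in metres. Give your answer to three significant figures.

h_f ≈ 23.2 m

V = 4Q/(πD²) = 4·0.00832/(π·0.0932²) = 1.220 m/s
Re = VD/ν = 1.220·0.0932/4.15×10^-7 = 2.74×10^5 → turbulent
ε/D = 0.052/93.2 = 5.58×10^-4
Swamee-Jain: f = 0.01877
h_f = f(L/D)V²/(2g) = 0.01877·(1520/0.0932)·1.220²/(2·9.81) = 23.21 m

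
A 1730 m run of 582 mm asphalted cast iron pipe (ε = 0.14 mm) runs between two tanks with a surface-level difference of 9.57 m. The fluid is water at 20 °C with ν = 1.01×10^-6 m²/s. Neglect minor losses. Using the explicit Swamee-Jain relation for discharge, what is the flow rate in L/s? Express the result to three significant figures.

Q ≈ 546 L/s

Swamee-Jain (Type II): Q = -0.965·√(gD⁵h_f/L)·ln[ε/(3.7D) + √(3.17ν²L/(gD³h_f))]
√(gD⁵h_f/L) = √(9.81·0.582⁵·9.57/1730) = 0.06020
ε/(3.7D) = 6.50×10^-5; √(3.17ν²L/(gD³h_f)) = 1.74×10^-5
Q = -0.965·0.06020·ln(8.240×10^-5) = 0.5463 m³/s
Check: V = 2.05 m/s, Re = 1.18×10^6, f = 0.01507, h_f = 9.63 m ≈ 9.57 m ✓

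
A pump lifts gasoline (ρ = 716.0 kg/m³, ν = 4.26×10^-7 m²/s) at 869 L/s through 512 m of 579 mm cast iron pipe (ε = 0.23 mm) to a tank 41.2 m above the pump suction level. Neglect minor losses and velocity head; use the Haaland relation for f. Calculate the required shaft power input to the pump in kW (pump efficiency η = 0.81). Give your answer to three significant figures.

P_shaft ≈ 370 kW

V = 4Q/(πD²) = 3.300 m/s; Re = 4.49×10^6; ε/D = 3.97×10^-4; f = 0.01602
h_f = f(L/D)V²/2g = 7.866 m
Total head H = z + h_f = 41.2 + 7.866 = 49.07 m
P_hyd = ρgQH = 716.0·9.81·0.869·49.07 = 299.5 kW
P_shaft = P_hyd/η = 299.5/0.81 = 369.7 kW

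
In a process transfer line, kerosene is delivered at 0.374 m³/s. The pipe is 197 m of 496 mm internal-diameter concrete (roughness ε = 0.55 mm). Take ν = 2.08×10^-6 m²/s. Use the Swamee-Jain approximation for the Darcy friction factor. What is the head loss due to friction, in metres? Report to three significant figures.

h_f ≈ 1.58 m

V = 4Q/(πD²) = 4·0.374/(π·0.496²) = 1.936 m/s
Re = VD/ν = 1.936·0.496/2.08×10^-6 = 4.62×10^5 → turbulent
ε/D = 0.55/496 = 0.00111
Swamee-Jain: f = 0.02086
h_f = f(L/D)V²/(2g) = 0.02086·(197/0.496)·1.936²/(2·9.81) = 1.582 m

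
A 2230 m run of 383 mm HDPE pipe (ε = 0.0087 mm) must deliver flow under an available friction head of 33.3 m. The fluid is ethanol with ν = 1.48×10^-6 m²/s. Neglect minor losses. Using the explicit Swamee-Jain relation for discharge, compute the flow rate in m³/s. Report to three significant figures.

Swamee-Jain (Type II): Q = -0.965·√(gD⁵h_f/L)·ln[ε/(3.7D) + √(3.17ν²L/(gD³h_f))]
√(gD⁵h_f/L) = √(9.81·0.383⁵·33.3/2230) = 0.03475
ε/(3.7D) = 6.14×10^-6; √(3.17ν²L/(gD³h_f)) = 2.90×10^-5
Q = -0.965·0.03475·ln(3.519×10^-5) = 0.3438 m³/s
Check: V = 2.98 m/s, Re = 7.72×10^5, f = 0.01259, h_f = 33.3 m ≈ 33.3 m ✓

Q ≈ 0.344 m³/s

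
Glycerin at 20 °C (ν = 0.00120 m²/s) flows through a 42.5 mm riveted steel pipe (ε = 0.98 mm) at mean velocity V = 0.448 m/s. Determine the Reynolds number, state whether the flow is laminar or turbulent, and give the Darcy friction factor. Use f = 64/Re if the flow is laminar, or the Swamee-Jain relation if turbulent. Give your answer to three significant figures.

Re ≈ 15.9; laminar; f = 64/Re ≈ 4.03

Re = VD/ν = 0.4480·0.0425/0.00120 = 15.9
Re < 2300 → laminar → f = 64/Re = 4.034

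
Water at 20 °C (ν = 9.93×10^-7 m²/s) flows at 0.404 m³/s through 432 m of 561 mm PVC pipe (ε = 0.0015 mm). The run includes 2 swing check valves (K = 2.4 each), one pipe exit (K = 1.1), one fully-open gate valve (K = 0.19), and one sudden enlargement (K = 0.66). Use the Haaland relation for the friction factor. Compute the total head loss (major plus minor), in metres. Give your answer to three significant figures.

V = 4Q/(πD²) = 1.634 m/s; V²/2g = 0.1362 m
Re = 9.23×10^5, ε/D = 2.67×10^-6 → f = 0.01178 (Haaland)
Major: h_f = f(L/D)·V²/2g = 0.01178·770.1·0.1362 = 1.236 m
Minor: ΣK = 6.75; h_m = ΣK·V²/2g = 0.9190 m
Total H_L = 1.236 + 0.9190 = 2.155 m

H_L ≈ 2.15 m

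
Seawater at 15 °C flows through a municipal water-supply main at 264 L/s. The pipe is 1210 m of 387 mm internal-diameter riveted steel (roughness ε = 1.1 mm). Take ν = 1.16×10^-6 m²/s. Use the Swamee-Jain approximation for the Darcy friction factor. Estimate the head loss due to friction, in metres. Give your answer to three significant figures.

h_f ≈ 20.9 m

V = 4Q/(πD²) = 4·0.264/(π·0.387²) = 2.244 m/s
Re = VD/ν = 2.244·0.387/1.16×10^-6 = 7.49×10^5 → turbulent
ε/D = 1.1/387 = 0.00284
Swamee-Jain: f = 0.02605
h_f = f(L/D)V²/(2g) = 0.02605·(1210/0.387)·2.244²/(2·9.81) = 20.91 m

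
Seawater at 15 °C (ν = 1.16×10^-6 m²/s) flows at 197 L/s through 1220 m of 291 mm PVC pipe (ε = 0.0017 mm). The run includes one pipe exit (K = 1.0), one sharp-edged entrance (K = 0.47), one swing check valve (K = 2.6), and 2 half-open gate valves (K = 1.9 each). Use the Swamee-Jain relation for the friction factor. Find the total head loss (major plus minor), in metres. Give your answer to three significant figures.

H_L ≈ 26.6 m

V = 4Q/(πD²) = 2.962 m/s; V²/2g = 0.4472 m
Re = 7.43×10^5, ε/D = 5.84×10^-6 → f = 0.01233 (Swamee-Jain)
Major: h_f = f(L/D)·V²/2g = 0.01233·4192·0.4472 = 23.12 m
Minor: ΣK = 7.87; h_m = ΣK·V²/2g = 3.519 m
Total H_L = 23.12 + 3.519 = 26.64 m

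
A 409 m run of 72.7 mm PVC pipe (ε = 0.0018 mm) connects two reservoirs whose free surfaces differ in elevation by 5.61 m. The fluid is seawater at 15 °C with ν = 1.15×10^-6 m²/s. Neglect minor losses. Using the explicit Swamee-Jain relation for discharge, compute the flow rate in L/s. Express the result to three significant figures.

Swamee-Jain (Type II): Q = -0.965·√(gD⁵h_f/L)·ln[ε/(3.7D) + √(3.17ν²L/(gD³h_f))]
√(gD⁵h_f/L) = √(9.81·0.0727⁵·5.61/409) = 5.227×10^-4
ε/(3.7D) = 6.69×10^-6; √(3.17ν²L/(gD³h_f)) = 2.85×10^-4
Q = -0.965·5.227×10^-4·ln(2.914×10^-4) = 0.004107 m³/s
Check: V = 0.989 m/s, Re = 6.25×10^4, f = 0.01987, h_f = 5.58 m ≈ 5.61 m ✓

Q ≈ 4.11 L/s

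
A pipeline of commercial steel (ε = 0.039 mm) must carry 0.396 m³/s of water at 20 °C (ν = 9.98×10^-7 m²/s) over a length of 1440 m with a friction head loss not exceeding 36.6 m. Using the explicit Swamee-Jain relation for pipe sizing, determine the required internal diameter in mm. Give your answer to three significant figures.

Swamee-Jain (Type III): D = 0.66·[ε^1.25·(LQ²/(gh_f))^4.75 + ν·Q^9.4·(L/(gh_f))^5.2]^0.04
LQ²/(gh_f) = 0.6289; L/(gh_f) = 4.011
Term 1 = ε^1.25·(…)^4.75 = 3.41×10^-7; Term 2 = ν·Q^9.4·(…)^5.2 = 2.26×10^-7
D = 0.66·(3.41×10^-7 + 2.26×10^-7)^0.04 = 0.3713 m = 371 mm
Check: V = 3.66 m/s, Re = 1.36×10^6, f = 0.01327, h_f = 35.1 m ≈ 36.6 m ✓

D ≈ 371 mm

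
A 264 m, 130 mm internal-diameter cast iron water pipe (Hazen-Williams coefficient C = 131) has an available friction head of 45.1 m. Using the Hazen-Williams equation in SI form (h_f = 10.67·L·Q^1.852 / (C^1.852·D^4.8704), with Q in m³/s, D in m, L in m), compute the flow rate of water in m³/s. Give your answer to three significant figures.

Rearranging: Q = [h_f·C^1.852·D^4.8704 / (10.67·L)]^(1/1.852)
Q = [45.1·131^1.852·0.130^4.8704 / (10.67·264)]^0.540 = 0.06570 m³/s

Q ≈ 0.0657 m³/s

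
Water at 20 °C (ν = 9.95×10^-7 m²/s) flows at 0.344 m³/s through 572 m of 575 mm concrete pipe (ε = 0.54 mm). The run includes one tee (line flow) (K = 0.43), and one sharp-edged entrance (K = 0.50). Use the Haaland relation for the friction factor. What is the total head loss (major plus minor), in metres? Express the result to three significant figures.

V = 4Q/(πD²) = 1.325 m/s; V²/2g = 0.08945 m
Re = 7.66×10^5, ε/D = 9.39×10^-4 → f = 0.01974 (Haaland)
Major: h_f = f(L/D)·V²/2g = 0.01974·994.8·0.08945 = 1.756 m
Minor: ΣK = 0.930; h_m = ΣK·V²/2g = 0.08319 m
Total H_L = 1.756 + 0.08319 = 1.840 m

H_L ≈ 1.84 m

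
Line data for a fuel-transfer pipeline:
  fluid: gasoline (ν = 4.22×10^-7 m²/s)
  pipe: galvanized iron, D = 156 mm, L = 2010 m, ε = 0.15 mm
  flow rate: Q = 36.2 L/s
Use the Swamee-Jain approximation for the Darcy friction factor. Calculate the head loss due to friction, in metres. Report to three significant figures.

V = 4Q/(πD²) = 4·0.0362/(π·0.156²) = 1.894 m/s
Re = VD/ν = 1.894·0.156/4.22×10^-7 = 7.00×10^5 → turbulent
ε/D = 0.15/156 = 9.62×10^-4
Swamee-Jain: f = 0.02000
h_f = f(L/D)V²/(2g) = 0.02000·(2010/0.156)·1.894²/(2·9.81) = 47.11 m

h_f ≈ 47.1 m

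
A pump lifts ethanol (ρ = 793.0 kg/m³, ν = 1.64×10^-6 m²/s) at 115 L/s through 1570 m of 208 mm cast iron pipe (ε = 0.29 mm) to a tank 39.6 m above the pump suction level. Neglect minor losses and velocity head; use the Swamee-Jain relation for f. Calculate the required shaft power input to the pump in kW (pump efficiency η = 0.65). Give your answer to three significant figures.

P_shaft ≈ 188 kW

V = 4Q/(πD²) = 3.384 m/s; Re = 4.29×10^5; ε/D = 0.00139; f = 0.02200
h_f = f(L/D)V²/2g = 96.95 m
Total head H = z + h_f = 39.6 + 96.95 = 136.6 m
P_hyd = ρgQH = 793.0·9.81·0.115·136.6 = 122.2 kW
P_shaft = P_hyd/η = 122.2/0.65 = 187.9 kW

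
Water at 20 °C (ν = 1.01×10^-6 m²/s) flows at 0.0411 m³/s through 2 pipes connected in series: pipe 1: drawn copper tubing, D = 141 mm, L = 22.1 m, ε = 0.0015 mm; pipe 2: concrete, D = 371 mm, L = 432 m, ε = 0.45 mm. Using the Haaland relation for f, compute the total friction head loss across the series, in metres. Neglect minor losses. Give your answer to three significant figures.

Pipe 1: V = 2.632 m/s, Re = 3.67×10^5, ε/D = 1.06×10^-5, f = 0.01391, h_1 = f(L/D)V²/2g = 0.7699 m
Pipe 2: V = 0.3802 m/s, Re = 1.40×10^5, ε/D = 0.00121, f = 0.02215, h_2 = f(L/D)V²/2g = 0.1900 m
Series → Q common, losses add: H = Σh = 0.9600 m

H ≈ 0.960 m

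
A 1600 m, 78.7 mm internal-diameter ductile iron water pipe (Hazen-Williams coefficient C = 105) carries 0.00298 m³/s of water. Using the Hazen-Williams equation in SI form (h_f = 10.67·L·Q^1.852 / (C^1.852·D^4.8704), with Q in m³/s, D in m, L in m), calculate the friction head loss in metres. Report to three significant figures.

h_f ≈ 15.4 m

h_f = 10.67·1600·0.00298^1.852 / (105^1.852·0.0787^4.8704) = 15.43 m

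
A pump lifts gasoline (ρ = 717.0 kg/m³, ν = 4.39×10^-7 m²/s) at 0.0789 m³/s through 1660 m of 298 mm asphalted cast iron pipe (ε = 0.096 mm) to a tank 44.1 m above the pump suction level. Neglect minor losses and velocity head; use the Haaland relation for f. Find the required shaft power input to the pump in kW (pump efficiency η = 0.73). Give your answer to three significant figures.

V = 4Q/(πD²) = 1.131 m/s; Re = 7.68×10^5; ε/D = 3.22×10^-4; f = 0.01597
h_f = f(L/D)V²/2g = 5.801 m
Total head H = z + h_f = 44.1 + 5.801 = 49.90 m
P_hyd = ρgQH = 717.0·9.81·0.0789·49.90 = 27.69 kW
P_shaft = P_hyd/η = 27.69/0.73 = 37.94 kW

P_shaft ≈ 37.9 kW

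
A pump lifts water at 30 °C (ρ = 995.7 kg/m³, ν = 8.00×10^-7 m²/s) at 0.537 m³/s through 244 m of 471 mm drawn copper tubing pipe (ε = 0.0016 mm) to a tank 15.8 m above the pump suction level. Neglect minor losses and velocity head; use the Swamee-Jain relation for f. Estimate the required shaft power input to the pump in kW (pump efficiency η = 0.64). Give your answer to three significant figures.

P_shaft ≈ 151 kW

V = 4Q/(πD²) = 3.082 m/s; Re = 1.81×10^6; ε/D = 3.40×10^-6; f = 0.01065
h_f = f(L/D)V²/2g = 2.671 m
Total head H = z + h_f = 15.8 + 2.671 = 18.47 m
P_hyd = ρgQH = 995.7·9.81·0.537·18.47 = 96.89 kW
P_shaft = P_hyd/η = 96.89/0.64 = 151.4 kW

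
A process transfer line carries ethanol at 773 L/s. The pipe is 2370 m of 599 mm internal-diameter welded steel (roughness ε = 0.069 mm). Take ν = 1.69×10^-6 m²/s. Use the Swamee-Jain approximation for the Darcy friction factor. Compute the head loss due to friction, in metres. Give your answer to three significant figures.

h_f ≈ 20.9 m

V = 4Q/(πD²) = 4·0.773/(π·0.599²) = 2.743 m/s
Re = VD/ν = 2.743·0.599/1.69×10^-6 = 9.72×10^5 → turbulent
ε/D = 0.069/599 = 1.15×10^-4
Swamee-Jain: f = 0.01376
h_f = f(L/D)V²/(2g) = 0.01376·(2370/0.599)·2.743²/(2·9.81) = 20.87 m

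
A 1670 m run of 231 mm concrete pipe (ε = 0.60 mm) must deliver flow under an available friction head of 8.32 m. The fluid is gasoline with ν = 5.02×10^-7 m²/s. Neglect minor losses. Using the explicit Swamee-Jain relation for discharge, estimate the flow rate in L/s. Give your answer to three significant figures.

Swamee-Jain (Type II): Q = -0.965·√(gD⁵h_f/L)·ln[ε/(3.7D) + √(3.17ν²L/(gD³h_f))]
√(gD⁵h_f/L) = √(9.81·0.231⁵·8.32/1670) = 0.005670
ε/(3.7D) = 7.02×10^-4; √(3.17ν²L/(gD³h_f)) = 3.64×10^-5
Q = -0.965·0.005670·ln(7.384×10^-4) = 0.03945 m³/s
Check: V = 0.941 m/s, Re = 4.33×10^5, f = 0.02561, h_f = 8.36 m ≈ 8.32 m ✓

Q ≈ 39.5 L/s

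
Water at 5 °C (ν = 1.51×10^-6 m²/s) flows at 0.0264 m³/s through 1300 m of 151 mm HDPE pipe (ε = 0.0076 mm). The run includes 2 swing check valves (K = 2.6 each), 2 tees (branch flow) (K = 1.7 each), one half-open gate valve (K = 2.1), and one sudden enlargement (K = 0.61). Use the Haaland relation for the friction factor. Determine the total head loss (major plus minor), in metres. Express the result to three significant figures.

H_L ≈ 17.2 m

V = 4Q/(πD²) = 1.474 m/s; V²/2g = 0.1108 m
Re = 1.47×10^5, ε/D = 5.03×10^-5 → f = 0.01674 (Haaland)
Major: h_f = f(L/D)·V²/2g = 0.01674·8609·0.1108 = 15.96 m
Minor: ΣK = 11.3; h_m = ΣK·V²/2g = 1.253 m
Total H_L = 15.96 + 1.253 = 17.21 m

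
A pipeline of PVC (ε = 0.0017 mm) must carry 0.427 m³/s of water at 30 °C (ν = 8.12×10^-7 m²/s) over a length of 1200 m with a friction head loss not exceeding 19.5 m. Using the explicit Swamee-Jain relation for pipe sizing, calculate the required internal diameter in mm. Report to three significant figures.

D ≈ 401 mm

Swamee-Jain (Type III): D = 0.66·[ε^1.25·(LQ²/(gh_f))^4.75 + ν·Q^9.4·(L/(gh_f))^5.2]^0.04
LQ²/(gh_f) = 1.144; L/(gh_f) = 6.273
Term 1 = ε^1.25·(…)^4.75 = 1.16×10^-7; Term 2 = ν·Q^9.4·(…)^5.2 = 3.82×10^-6
D = 0.66·(1.16×10^-7 + 3.82×10^-6)^0.04 = 0.4012 m = 401 mm
Check: V = 3.38 m/s, Re = 1.67×10^6, f = 0.01081, h_f = 18.8 m ≈ 19.5 m ✓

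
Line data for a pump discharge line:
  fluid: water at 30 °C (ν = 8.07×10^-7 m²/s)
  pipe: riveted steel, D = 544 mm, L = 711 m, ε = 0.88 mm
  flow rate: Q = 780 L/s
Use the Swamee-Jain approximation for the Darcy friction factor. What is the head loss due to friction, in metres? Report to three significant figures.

h_f ≈ 16.7 m

V = 4Q/(πD²) = 4·0.780/(π·0.544²) = 3.356 m/s
Re = VD/ν = 3.356·0.544/8.07×10^-7 = 2.26×10^6 → turbulent
ε/D = 0.88/544 = 0.00162
Swamee-Jain: f = 0.02230
h_f = f(L/D)V²/(2g) = 0.02230·(711/0.544)·3.356²/(2·9.81) = 16.73 m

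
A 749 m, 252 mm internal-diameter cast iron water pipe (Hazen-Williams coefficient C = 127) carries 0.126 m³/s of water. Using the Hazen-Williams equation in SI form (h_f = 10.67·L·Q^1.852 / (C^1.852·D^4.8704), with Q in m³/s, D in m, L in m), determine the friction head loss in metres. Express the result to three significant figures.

h_f = 10.67·749·0.126^1.852 / (127^1.852·0.252^4.8704) = 18.02 m

h_f ≈ 18.0 m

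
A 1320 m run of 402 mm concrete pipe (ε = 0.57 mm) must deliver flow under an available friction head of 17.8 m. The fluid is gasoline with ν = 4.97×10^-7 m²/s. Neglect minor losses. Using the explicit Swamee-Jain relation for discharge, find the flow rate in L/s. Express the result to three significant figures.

Swamee-Jain (Type II): Q = -0.965·√(gD⁵h_f/L)·ln[ε/(3.7D) + √(3.17ν²L/(gD³h_f))]
√(gD⁵h_f/L) = √(9.81·0.402⁵·17.8/1320) = 0.03727
ε/(3.7D) = 3.83×10^-4; √(3.17ν²L/(gD³h_f)) = 9.55×10^-6
Q = -0.965·0.03727·ln(3.928×10^-4) = 0.2820 m³/s
Check: V = 2.22 m/s, Re = 1.80×10^6, f = 0.02161, h_f = 17.9 m ≈ 17.8 m ✓

Q ≈ 282 L/s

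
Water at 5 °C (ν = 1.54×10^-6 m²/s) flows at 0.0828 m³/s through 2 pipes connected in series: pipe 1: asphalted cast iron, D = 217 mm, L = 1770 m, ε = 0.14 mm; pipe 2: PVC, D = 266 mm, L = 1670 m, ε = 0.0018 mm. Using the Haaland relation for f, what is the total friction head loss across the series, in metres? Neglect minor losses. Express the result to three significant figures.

H ≈ 49.7 m

Pipe 1: V = 2.239 m/s, Re = 3.15×10^5, ε/D = 6.45×10^-4, f = 0.01882, h_1 = f(L/D)V²/2g = 39.22 m
Pipe 2: V = 1.490 m/s, Re = 2.57×10^5, ε/D = 6.77×10^-6, f = 0.01481, h_2 = f(L/D)V²/2g = 10.52 m
Series → Q common, losses add: H = Σh = 49.74 m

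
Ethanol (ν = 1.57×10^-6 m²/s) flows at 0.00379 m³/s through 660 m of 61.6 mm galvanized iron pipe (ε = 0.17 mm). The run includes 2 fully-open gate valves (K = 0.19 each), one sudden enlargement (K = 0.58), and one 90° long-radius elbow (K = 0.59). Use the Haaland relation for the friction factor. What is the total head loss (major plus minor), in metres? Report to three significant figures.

H_L ≈ 24.8 m

V = 4Q/(πD²) = 1.272 m/s; V²/2g = 0.08243 m
Re = 4.99×10^4, ε/D = 0.00276 → f = 0.02796 (Haaland)
Major: h_f = f(L/D)·V²/2g = 0.02796·10714·0.08243 = 24.70 m
Minor: ΣK = 1.55; h_m = ΣK·V²/2g = 0.1278 m
Total H_L = 24.70 + 0.1278 = 24.82 m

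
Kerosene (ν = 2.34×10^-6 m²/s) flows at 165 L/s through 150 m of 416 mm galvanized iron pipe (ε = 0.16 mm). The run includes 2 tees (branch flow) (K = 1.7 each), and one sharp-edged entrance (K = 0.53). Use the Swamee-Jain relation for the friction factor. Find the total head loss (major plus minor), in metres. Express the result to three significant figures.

H_L ≈ 0.787 m

V = 4Q/(πD²) = 1.214 m/s; V²/2g = 0.07511 m
Re = 2.16×10^5, ε/D = 3.85×10^-4 → f = 0.01816 (Swamee-Jain)
Major: h_f = f(L/D)·V²/2g = 0.01816·360.6·0.07511 = 0.4918 m
Minor: ΣK = 3.93; h_m = ΣK·V²/2g = 0.2952 m
Total H_L = 0.4918 + 0.2952 = 0.7870 m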